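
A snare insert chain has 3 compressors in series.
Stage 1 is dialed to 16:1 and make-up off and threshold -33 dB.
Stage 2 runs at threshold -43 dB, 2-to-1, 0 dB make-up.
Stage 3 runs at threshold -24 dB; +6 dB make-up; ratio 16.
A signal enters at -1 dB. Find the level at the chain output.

-31 dB

Stage 1: -1 dB is 32 dB over -33 dB; at 16:1 that becomes 2 dB over, giving -31 dB.
Stage 2: -31 dB is 12 dB over -43 dB; at 2:1 that becomes 6 dB over, giving -37 dB.
Stage 3: below threshold (-37 ≤ -24); passes unchanged; make-up brings it to -31 dB.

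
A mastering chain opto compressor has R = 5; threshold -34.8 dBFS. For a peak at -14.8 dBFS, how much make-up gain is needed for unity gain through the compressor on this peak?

Without make-up, output = threshold + overshoot/5 = -34.8 + 4 = -30.8 dBFS.
Gap to target: 16 dB.

16 dB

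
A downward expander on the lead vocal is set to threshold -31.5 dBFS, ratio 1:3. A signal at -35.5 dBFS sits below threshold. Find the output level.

-43.5 dBFS

Undershoot = (-31.5) − (-35.5) = 4 dB.
At 1:3, that expands to 12 dB under threshold.
Output = -31.5 − 12 = -43.5 dBFS.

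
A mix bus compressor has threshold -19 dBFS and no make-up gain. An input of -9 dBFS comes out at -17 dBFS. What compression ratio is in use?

Input overshoot = -9 − (-19) = 10 dB; output overshoot = -17 − (-19) = 2 dB.
Ratio = 10 / 2 = 5.

5:1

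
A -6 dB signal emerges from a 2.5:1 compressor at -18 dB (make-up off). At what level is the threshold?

-26 dB

Input is 20 dB above T (since output overshoot × R = input overshoot: (-18 − T)·2.5 = -6 − T gives T = -26 dB).
Check: -26 + (-6 − (-26))/2.5 = -26 + 8 = -18 dB. ✓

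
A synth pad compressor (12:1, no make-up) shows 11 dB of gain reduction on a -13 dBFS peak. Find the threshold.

-25 dBFS

Input is 12 dB above T (since output overshoot × R = input overshoot: (-24 − T)·12 = -13 − T gives T = -25 dBFS).
Check: -25 + (-13 − (-25))/12 = -25 + 1 = -24 dBFS. ✓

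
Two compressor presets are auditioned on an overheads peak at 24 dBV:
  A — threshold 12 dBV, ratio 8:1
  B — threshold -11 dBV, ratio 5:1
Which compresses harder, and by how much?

A: GR = 12 − 12/8 = 10.5 dB.
B: GR = 35 − 35/5 = 28 dB.
B reduces 17.5 dB more.

B, by 17.5 dB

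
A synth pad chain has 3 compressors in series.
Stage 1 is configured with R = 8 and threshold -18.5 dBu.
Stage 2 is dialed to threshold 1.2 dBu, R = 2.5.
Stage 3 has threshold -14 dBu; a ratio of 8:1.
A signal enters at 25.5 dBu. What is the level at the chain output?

-13.875 dBu

Stage 1: overshoot 44 dB → 44/8 = 5.5 dB → -13 dBu.
Stage 2: below threshold (-13 ≤ 1.2); passes unchanged; output -13 dBu.
Stage 3: 1 dB above -14 dBu, reduced 8:1 to 0.125 dB above → -13.875 dBu.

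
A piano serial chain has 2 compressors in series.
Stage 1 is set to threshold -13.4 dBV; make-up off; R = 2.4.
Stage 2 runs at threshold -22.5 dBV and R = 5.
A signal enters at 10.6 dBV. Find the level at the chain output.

Stage 1: 10.6 dBV is 24 dB over -13.4 dBV; at 2.4:1 that becomes 10 dB over, giving -3.4 dBV.
Stage 2: 19.1 dB above -22.5 dBV, reduced 5:1 to 3.82 dB above → -18.68 dBV.

-18.68 dBV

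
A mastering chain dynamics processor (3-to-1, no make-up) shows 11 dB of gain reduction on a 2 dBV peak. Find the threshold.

Gain reduction = 2 − (-9) = 11 dB; output overshoot = GR / (R − 1) = 11 / 2 = 5.5 dB.
Threshold = output − output overshoot = -9 − 5.5 = -14.5 dBV.

-14.5 dBV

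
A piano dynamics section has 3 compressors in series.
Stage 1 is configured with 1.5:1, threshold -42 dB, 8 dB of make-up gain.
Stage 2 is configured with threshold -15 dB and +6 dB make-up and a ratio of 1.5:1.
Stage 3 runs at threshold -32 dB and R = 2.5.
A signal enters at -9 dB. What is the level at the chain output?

-22 dB

Stage 1: overshoot 33 dB → 33/1.5 = 22 dB → -20 dB; +8 dB make-up → -12 dB.
Stage 2: 3 dB above -15 dB, reduced 1.5:1 to 2 dB above → -13 dB; +6 dB make-up → -7 dB.
Stage 3: -7 dB is 25 dB over -32 dB; at 2.5:1 that becomes 10 dB over, giving -22 dB.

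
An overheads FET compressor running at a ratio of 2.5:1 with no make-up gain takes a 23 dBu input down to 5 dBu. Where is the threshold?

Input is 30 dB above T (since output overshoot × R = input overshoot: (5 − T)·2.5 = 23 − T gives T = -7 dBu).
Check: -7 + (23 − (-7))/2.5 = -7 + 12 = 5 dBu. ✓

-7 dBu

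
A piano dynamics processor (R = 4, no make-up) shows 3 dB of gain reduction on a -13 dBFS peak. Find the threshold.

Let T be the threshold. Output overshoot = (input overshoot)/R, so -16 − T = (-13 − T)/4.
4·(-16 − T) = -13 − T → 3·T = -64 − (-13) = -51.
T = -51/3 = -17 dBFS.

-17 dBFS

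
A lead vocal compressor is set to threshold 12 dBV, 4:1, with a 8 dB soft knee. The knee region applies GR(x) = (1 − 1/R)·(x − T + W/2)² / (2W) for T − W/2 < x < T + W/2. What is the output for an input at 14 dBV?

12.3125 dBV

x − T + W/2 = 14 − 12 + 4 = 6.
GR = (1 − 1/4) × 6² / 16 = 0.75 × 36 / 16 = 1.6875 dB.
Output = 14 − 1.6875 = 12.3125 dBV.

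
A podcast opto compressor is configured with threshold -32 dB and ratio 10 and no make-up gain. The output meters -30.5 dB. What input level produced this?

That's 1.5 dB above the -32 dB threshold.
Undo the ratio: input overshoot = 1.5 × 10 = 15 dB, giving input = -17 dB.

-17 dB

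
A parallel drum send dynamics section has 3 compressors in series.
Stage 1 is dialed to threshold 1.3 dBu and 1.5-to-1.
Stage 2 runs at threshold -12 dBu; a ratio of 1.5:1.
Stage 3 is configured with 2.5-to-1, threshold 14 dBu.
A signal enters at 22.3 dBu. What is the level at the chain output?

Stage 1: 22.3 dBu is 21 dB over 1.3 dBu; at 1.5:1 that becomes 14 dB over, giving 15.3 dBu.
Stage 2: 15.3 dBu is 27.3 dB over -12 dBu; at 1.5:1 that becomes 18.2 dB over, giving 6.2 dBu.
Stage 3: 6.2 dBu is at or below the 14 dBu threshold — no compression; output 6.2 dBu.

6.2 dBu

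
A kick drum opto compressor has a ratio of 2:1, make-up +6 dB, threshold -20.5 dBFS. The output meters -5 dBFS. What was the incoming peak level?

-1.5 dBFS

Remove make-up: -5 − 6 = -11 dBFS.
Post-compression overshoot = -11 − (-20.5) = 9.5 dB.
Undo the ratio: input overshoot = 9.5 × 2 = 19 dB, giving input = -1.5 dBFS.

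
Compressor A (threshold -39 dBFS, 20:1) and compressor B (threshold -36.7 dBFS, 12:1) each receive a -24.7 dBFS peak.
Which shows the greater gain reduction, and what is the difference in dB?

A: GR = 14.3 − 14.3/20 = 13.585 dB.
B: GR = 12 − 12/12 = 11 dB.
A reduces 2.585 dB more.

A, by 2.585 dB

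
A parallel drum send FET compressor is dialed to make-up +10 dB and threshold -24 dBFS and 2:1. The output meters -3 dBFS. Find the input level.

-2 dBFS

Remove make-up: -3 − 10 = -13 dBFS.
Post-compression overshoot = -13 − (-24) = 11 dB.
Input overshoot = R × output overshoot = 22 dB → input = -24 + 22 = -2 dBFS.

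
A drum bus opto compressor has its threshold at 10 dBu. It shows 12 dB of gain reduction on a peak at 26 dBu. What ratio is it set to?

Input overshoot = 26 − 10 = 16 dB.
Output overshoot = 16 − 12 = 4 dB.
Ratio = input overshoot / output overshoot = 16 / 4 = 4.

4:1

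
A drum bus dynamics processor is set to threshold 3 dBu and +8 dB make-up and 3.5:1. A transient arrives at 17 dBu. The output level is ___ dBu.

17 dBu sits 14 dB over threshold.
The 14 dB excess becomes 4 dB after 3.5:1 reduction.
Output = 3 + 4 = 7 dBu; make-up adds 8 dB, giving 15 dBu.

15 dBu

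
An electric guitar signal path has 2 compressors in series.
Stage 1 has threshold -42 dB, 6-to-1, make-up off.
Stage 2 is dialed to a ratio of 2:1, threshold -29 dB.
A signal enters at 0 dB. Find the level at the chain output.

-35 dB

Stage 1: 42 dB above -42 dB, reduced 6:1 to 7 dB above → -35 dB.
Stage 2: below threshold (-35 ≤ -29); passes unchanged; output -35 dB.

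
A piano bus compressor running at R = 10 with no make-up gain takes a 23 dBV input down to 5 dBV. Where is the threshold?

3 dBV

Input is 20 dB above T (since output overshoot × R = input overshoot: (5 − T)·10 = 23 − T gives T = 3 dBV).
Check: 3 + (23 − 3)/10 = 3 + 2 = 5 dBV. ✓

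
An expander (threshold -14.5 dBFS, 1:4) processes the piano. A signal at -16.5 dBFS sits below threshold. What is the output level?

-22.5 dBFS

Below threshold, a 1:4 expander applies gain = (4−1)×(T − x) of attenuation.
(4−1) × 2 = 6 dB, so output = -16.5 − 6 = -22.5 dBFS.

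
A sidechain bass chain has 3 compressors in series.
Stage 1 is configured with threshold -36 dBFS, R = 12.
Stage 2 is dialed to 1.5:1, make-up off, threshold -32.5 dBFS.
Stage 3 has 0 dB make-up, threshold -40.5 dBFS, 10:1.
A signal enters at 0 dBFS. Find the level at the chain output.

-39.75 dBFS

Stage 1: overshoot 36 dB → 36/12 = 3 dB → -33 dBFS.
Stage 2: -33 dBFS ≤ -32.5 dBFS, so stage 2 doesn't engage; output -33 dBFS.
Stage 3: overshoot 7.5 dB → 7.5/10 = 0.75 dB → -39.75 dBFS.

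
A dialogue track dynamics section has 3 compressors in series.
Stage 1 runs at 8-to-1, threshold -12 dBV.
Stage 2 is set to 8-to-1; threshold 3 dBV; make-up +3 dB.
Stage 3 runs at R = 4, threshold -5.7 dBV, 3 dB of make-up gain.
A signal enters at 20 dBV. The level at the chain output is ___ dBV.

Stage 1: overshoot 32 dB → 32/8 = 4 dB → -8 dBV.
Stage 2: -8 dBV is at or below the 3 dBV threshold — no compression; make-up brings it to -5 dBV.
Stage 3: -5 dBV is 0.7 dB over -5.7 dBV; at 4:1 that becomes 0.175 dB over, giving -5.525 dBV; +3 dB make-up → -2.525 dBV.

-2.525 dBV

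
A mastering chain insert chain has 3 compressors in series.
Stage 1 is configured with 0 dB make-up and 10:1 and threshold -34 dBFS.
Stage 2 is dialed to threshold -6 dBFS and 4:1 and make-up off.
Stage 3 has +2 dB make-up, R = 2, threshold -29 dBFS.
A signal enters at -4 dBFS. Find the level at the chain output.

Stage 1: -4 dBFS is 30 dB over -34 dBFS; at 10:1 that becomes 3 dB over, giving -31 dBFS.
Stage 2: -31 dBFS ≤ -6 dBFS, so stage 2 doesn't engage; output -31 dBFS.
Stage 3: -31 dBFS is at or below the -29 dBFS threshold — no compression; make-up brings it to -29 dBFS.

-29 dBFS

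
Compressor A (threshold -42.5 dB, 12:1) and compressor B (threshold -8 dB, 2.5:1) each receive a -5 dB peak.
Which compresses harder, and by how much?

A: overshoot 37.5 dB → output overshoot 3.125 dB → GR 34.375 dB.
B: overshoot 3 dB → output overshoot 1.2 dB → GR 1.8 dB.
A reduces 32.575 dB more.

A, by 32.575 dB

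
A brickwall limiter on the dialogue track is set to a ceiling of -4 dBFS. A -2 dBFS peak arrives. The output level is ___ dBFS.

At ∞:1, everything above -4 dBFS is held at the ceiling.

-4 dBFS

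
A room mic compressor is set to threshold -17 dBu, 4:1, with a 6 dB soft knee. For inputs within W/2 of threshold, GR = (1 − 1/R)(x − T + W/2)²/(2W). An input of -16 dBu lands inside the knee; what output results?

-17 dBu

x − T + W/2 = -16 − (-17) + 3 = 4.
GR = (1 − 1/4) × 4² / 12 = 0.75 × 16 / 12 = 1 dB.
Output = -16 − 1 = -17 dBu.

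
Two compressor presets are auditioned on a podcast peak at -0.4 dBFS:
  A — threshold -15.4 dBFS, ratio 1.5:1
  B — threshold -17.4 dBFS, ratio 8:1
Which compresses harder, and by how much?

B, by 9.875 dB

A: GR = 15 − 15/1.5 = 5 dB.
B: GR = 17 − 17/8 = 14.875 dB.
Difference: 9.875 dB in favour of B.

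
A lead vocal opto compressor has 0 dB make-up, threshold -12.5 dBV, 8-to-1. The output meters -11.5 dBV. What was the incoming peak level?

-4.5 dBV

That's 1 dB above the -12.5 dBV threshold.
Undo the ratio: input overshoot = 1 × 8 = 8 dB, giving input = -4.5 dBV.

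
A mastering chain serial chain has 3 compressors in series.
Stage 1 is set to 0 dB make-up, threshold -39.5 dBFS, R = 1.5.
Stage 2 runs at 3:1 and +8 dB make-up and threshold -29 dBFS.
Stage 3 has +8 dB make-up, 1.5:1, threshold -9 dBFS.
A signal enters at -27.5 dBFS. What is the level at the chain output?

Stage 1: overshoot 12 dB → 12/1.5 = 8 dB → -31.5 dBFS.
Stage 2: below threshold (-31.5 ≤ -29); passes unchanged; make-up brings it to -23.5 dBFS.
Stage 3: -23.5 dBFS is at or below the -9 dBFS threshold — no compression; make-up brings it to -15.5 dBFS.

-15.5 dBFS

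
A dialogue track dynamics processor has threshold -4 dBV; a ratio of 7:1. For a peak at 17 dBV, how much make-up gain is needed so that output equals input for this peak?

Overshoot 21 dB → 21/7 = 3 dB after compression, so the compressed level is -4 + 3 = -1 dBV.
Make-up = target − compressed = 17 − (-1) = 18 dB.

18 dB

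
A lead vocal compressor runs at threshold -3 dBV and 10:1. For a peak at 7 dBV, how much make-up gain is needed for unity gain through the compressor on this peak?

9 dB

Overshoot 10 dB → 10/10 = 1 dB after compression, so the compressed level is -3 + 1 = -2 dBV.
Make-up = target − compressed = 7 − (-2) = 9 dB.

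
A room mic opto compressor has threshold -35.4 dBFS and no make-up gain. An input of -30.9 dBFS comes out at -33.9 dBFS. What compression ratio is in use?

3:1

Input overshoot = -30.9 − (-35.4) = 4.5 dB; output overshoot = -33.9 − (-35.4) = 1.5 dB.
Ratio = 4.5 / 1.5 = 3.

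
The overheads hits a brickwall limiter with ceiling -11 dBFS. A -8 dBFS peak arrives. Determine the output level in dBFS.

-11 dBFS

The limiter clamps the peak to its -11 dBFS ceiling.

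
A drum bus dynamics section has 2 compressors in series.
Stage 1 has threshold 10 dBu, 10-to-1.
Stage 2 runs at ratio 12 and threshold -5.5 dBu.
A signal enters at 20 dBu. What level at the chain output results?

-4.125 dBu

Stage 1: 10 dB above 10 dBu, reduced 10:1 to 1 dB above → 11 dBu.
Stage 2: overshoot 16.5 dB → 16.5/12 = 1.375 dB → -4.125 dBu.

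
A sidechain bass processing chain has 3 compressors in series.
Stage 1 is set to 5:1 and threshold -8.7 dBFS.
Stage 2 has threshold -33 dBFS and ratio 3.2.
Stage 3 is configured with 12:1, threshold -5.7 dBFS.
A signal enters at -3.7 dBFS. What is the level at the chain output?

-25.09375 dBFS

Stage 1: -3.7 dBFS is 5 dB over -8.7 dBFS; at 5:1 that becomes 1 dB over, giving -7.7 dBFS.
Stage 2: overshoot 25.3 dB → 25.3/3.2 = 7.90625 dB → -25.09375 dBFS.
Stage 3: below threshold (-25.09375 ≤ -5.7); passes unchanged; output -25.09375 dBFS.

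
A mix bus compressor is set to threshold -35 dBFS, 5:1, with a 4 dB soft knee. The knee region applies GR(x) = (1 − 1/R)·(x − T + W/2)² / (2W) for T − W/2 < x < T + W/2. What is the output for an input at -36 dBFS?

-36.1 dBFS

x − T + W/2 = -36 − (-35) + 2 = 1.
GR = (1 − 1/5) × 1² / 8 = 0.8 × 1 / 8 = 0.1 dB.
Output = -36 − 0.1 = -36.1 dBFS.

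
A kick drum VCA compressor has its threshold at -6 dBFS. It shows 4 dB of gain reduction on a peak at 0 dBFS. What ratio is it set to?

3:1

Input overshoot = 0 − (-6) = 6 dB.
Output overshoot = 6 − 4 = 2 dB.
Ratio = input overshoot / output overshoot = 6 / 2 = 3.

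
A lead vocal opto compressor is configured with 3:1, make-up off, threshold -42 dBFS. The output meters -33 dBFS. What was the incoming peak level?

-15 dBFS

Post-compression overshoot = -33 − (-42) = 9 dB.
Input overshoot = R × output overshoot = 27 dB → input = -42 + 27 = -15 dBFS.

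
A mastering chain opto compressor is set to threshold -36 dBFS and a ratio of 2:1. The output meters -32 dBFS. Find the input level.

That's 4 dB above the -36 dBFS threshold.
Input overshoot = R × output overshoot = 8 dB → input = -36 + 8 = -28 dBFS.

-28 dBFS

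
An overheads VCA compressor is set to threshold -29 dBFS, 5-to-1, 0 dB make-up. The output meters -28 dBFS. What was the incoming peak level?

-24 dBFS

Post-compression overshoot = -28 − (-29) = 1 dB.
Input overshoot = R × output overshoot = 5 dB → input = -29 + 5 = -24 dBFS.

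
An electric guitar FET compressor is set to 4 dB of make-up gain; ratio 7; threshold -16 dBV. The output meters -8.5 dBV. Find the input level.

8.5 dBV

Before make-up, the level was -8.5 − 4 = -12.5 dBV.
That's 3.5 dB above the -16 dBV threshold.
Input overshoot = R × output overshoot = 24.5 dB → input = -16 + 24.5 = 8.5 dBV.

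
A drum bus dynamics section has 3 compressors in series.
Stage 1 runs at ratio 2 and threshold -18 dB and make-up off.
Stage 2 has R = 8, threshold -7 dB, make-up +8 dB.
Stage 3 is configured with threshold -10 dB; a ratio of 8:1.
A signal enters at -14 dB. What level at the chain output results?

-9.75 dB

Stage 1: -14 dB is 4 dB over -18 dB; at 2:1 that becomes 2 dB over, giving -16 dB.
Stage 2: -16 dB ≤ -7 dB, so stage 2 doesn't engage; make-up brings it to -8 dB.
Stage 3: 2 dB above -10 dB, reduced 8:1 to 0.25 dB above → -9.75 dB.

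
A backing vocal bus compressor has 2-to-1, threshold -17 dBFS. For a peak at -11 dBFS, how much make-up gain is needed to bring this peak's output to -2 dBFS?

12 dB

Without make-up, output = threshold + overshoot/2 = -17 + 3 = -14 dBFS.
Gap to target: 12 dB.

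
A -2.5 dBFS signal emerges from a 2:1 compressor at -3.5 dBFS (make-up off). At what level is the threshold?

-4.5 dBFS

Input is 2 dB above T (since output overshoot × R = input overshoot: (-3.5 − T)·2 = -2.5 − T gives T = -4.5 dBFS).
Check: -4.5 + (-2.5 − (-4.5))/2 = -4.5 + 1 = -3.5 dBFS. ✓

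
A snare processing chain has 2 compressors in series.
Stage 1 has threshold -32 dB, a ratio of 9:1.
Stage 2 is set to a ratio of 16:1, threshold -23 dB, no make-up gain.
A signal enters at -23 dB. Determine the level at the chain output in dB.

-31 dB

Stage 1: 9 dB above -32 dB, reduced 9:1 to 1 dB above → -31 dB.
Stage 2: -31 dB is at or below the -23 dB threshold — no compression; output -31 dB.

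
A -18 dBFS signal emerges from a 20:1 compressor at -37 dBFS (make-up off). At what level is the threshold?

-38 dBFS

Input is 20 dB above T (since output overshoot × R = input overshoot: (-37 − T)·20 = -18 − T gives T = -38 dBFS).
Check: -38 + (-18 − (-38))/20 = -38 + 1 = -37 dBFS. ✓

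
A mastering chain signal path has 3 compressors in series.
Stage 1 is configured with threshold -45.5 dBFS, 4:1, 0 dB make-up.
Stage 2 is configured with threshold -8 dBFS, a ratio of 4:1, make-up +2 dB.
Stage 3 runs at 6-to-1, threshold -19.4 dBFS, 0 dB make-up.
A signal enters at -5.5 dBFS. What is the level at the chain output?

Stage 1: -5.5 dBFS is 40 dB over -45.5 dBFS; at 4:1 that becomes 10 dB over, giving -35.5 dBFS.
Stage 2: below threshold (-35.5 ≤ -8); passes unchanged; make-up brings it to -33.5 dBFS.
Stage 3: -33.5 dBFS is at or below the -19.4 dBFS threshold — no compression; output -33.5 dBFS.

-33.5 dBFS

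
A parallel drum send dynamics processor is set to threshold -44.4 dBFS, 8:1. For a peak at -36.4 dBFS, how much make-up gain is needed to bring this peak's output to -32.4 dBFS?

The peak compresses to -44.4 + 8/8 = -43.4 dBFS.
To reach -32.4 dBFS requires -32.4 − (-43.4) = 11 dB of make-up.

11 dB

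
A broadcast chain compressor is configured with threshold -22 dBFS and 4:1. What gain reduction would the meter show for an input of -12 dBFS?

7.5 dB

-12 dBFS exceeds the threshold by 10 dB.
At 4:1, output sits 10/4 = 2.5 dB above threshold.
So the signal is attenuated by 10 − 2.5 = 7.5 dB.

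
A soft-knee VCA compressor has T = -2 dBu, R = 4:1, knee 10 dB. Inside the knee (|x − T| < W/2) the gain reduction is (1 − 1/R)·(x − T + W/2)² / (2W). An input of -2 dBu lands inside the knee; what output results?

-2.9375 dBu

x − T + W/2 = -2 − (-2) + 5 = 5.
GR = (1 − 1/4) × 5² / 20 = 0.75 × 25 / 20 = 0.9375 dB.
Output = -2 − 0.9375 = -2.9375 dBu.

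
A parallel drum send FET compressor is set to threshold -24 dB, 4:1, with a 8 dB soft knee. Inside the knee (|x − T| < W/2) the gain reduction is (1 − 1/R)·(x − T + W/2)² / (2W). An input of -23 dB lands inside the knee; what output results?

-24.171875 dB

x − T + W/2 = -23 − (-24) + 4 = 5.
GR = (1 − 1/4) × 5² / 16 = 0.75 × 25 / 16 = 1.171875 dB.
Output = -23 − 1.171875 = -24.171875 dB.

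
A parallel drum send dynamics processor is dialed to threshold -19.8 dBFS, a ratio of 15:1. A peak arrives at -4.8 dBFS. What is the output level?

-18.8 dBFS

The input is 15 dB above the -19.8 dBFS threshold.
15:1 compression reduces that to 15/15 = 1 dB over.
Output = -19.8 + 1 = -18.8 dBFS.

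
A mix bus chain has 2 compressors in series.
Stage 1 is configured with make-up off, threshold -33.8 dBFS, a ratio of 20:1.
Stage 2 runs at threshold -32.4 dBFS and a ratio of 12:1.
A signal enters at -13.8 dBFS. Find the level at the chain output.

-32.8 dBFS

Stage 1: -13.8 dBFS is 20 dB over -33.8 dBFS; at 20:1 that becomes 1 dB over, giving -32.8 dBFS.
Stage 2: below threshold (-32.8 ≤ -32.4); passes unchanged; output -32.8 dBFS.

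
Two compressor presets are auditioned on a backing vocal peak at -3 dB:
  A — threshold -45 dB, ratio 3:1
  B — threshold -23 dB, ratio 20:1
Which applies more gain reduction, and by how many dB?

A: GR = 42 − 42/3 = 28 dB.
B: GR = 20 − 20/20 = 19 dB.
A reduces 9 dB more.

A, by 9 dB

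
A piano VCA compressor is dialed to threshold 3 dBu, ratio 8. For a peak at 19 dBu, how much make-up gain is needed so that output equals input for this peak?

14 dB

Without make-up, output = threshold + overshoot/8 = 3 + 2 = 5 dBu.
Gap to target: 14 dB.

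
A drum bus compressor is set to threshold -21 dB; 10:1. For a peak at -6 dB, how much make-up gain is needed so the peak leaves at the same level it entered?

13.5 dB

Without make-up, output = threshold + overshoot/10 = -21 + 1.5 = -19.5 dB.
Gap to target: 13.5 dB.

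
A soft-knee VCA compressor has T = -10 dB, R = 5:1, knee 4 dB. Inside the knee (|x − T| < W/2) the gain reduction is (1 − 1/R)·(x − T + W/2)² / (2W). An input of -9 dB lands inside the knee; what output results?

-9.9 dB

x − T + W/2 = -9 − (-10) + 2 = 3.
GR = (1 − 1/5) × 3² / 8 = 0.8 × 9 / 8 = 0.9 dB.
Output = -9 − 0.9 = -9.9 dB.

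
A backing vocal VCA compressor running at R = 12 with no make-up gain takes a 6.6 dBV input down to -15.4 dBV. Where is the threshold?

-17.4 dBV

Input is 24 dB above T (since output overshoot × R = input overshoot: (-15.4 − T)·12 = 6.6 − T gives T = -17.4 dBV).
Check: -17.4 + (6.6 − (-17.4))/12 = -17.4 + 2 = -15.4 dBV. ✓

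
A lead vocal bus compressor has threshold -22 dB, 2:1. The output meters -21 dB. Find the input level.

-20 dB

That's 1 dB above the -22 dB threshold.
Input overshoot = R × output overshoot = 2 dB → input = -22 + 2 = -20 dB.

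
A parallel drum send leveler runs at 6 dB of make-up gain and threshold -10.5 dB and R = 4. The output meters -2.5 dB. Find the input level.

-2.5 dB

Stripping the +6 dB make-up gives -8.5 dB at the gain stage.
Post-compression overshoot = -8.5 − (-10.5) = 2 dB.
Undo the ratio: input overshoot = 2 × 4 = 8 dB, giving input = -2.5 dB.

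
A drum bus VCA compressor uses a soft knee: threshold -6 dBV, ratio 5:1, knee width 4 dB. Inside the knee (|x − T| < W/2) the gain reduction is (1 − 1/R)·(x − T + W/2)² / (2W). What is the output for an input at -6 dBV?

x − T + W/2 = -6 − (-6) + 2 = 2.
GR = (1 − 1/5) × 2² / 8 = 0.8 × 4 / 8 = 0.4 dB.
Output = -6 − 0.4 = -6.4 dBV.

-6.4 dBV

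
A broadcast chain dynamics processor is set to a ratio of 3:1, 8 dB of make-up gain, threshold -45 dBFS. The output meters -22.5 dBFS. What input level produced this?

Stripping the +8 dB make-up gives -30.5 dBFS at the gain stage.
Post-compression overshoot = -30.5 − (-45) = 14.5 dB.
Before 3:1 compression the overshoot was 14.5 × 3 = 43.5 dB, so input = -45 + 43.5 = -1.5 dBFS.

-1.5 dBFS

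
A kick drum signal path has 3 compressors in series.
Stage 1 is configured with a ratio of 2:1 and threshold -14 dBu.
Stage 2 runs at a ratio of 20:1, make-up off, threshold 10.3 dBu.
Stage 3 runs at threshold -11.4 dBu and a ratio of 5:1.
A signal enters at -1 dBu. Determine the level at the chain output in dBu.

-10.62 dBu

Stage 1: overshoot 13 dB → 13/2 = 6.5 dB → -7.5 dBu.
Stage 2: -7.5 dBu is at or below the 10.3 dBu threshold — no compression; output -7.5 dBu.
Stage 3: -7.5 dBu is 3.9 dB over -11.4 dBu; at 5:1 that becomes 0.78 dB over, giving -10.62 dBu.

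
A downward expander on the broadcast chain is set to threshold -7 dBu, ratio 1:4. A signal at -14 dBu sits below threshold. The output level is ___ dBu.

-35 dBu

The input is 7 dB below the -7 dBu threshold.
A 1:4 expander multiplies undershoot by 4: 7 × 4 = 28 dB below threshold.
Output = -7 − 28 = -35 dBu.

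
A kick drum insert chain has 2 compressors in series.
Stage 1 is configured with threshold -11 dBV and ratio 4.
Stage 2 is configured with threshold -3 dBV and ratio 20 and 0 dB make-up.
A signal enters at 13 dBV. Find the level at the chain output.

-5 dBV

Stage 1: 24 dB above -11 dBV, reduced 4:1 to 6 dB above → -5 dBV.
Stage 2: -5 dBV is at or below the -3 dBV threshold — no compression; output -5 dBV.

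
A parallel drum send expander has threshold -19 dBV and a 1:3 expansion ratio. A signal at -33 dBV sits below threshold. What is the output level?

The input is 14 dB below the -19 dBV threshold.
A 1:3 expander multiplies undershoot by 3: 14 × 3 = 42 dB below threshold.
Output = -19 − 42 = -61 dBV.

-61 dBV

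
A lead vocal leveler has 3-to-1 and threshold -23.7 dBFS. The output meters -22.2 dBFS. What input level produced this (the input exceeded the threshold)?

-19.2 dBFS

The compressed level sits -22.2 − (-23.7) = 1.5 dB over threshold.
Input overshoot = R × output overshoot = 4.5 dB → input = -23.7 + 4.5 = -19.2 dBFS.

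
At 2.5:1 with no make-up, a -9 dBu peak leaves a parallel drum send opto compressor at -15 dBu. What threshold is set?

Gain reduction = -9 − (-15) = 6 dB; output overshoot = GR / (R − 1) = 6 / 1.5 = 4 dB.
Threshold = output − output overshoot = -15 − 4 = -19 dBu.

-19 dBu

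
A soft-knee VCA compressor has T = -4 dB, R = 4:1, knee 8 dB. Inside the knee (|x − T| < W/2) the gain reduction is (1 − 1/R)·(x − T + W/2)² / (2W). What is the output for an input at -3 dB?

-4.171875 dB

x − T + W/2 = -3 − (-4) + 4 = 5.
GR = (1 − 1/4) × 5² / 16 = 0.75 × 25 / 16 = 1.171875 dB.
Output = -3 − 1.171875 = -4.171875 dB.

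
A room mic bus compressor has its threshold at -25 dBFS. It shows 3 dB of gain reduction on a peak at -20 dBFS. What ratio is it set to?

Input overshoot = -20 − (-25) = 5 dB.
Output overshoot = 5 − 3 = 2 dB.
Ratio = input overshoot / output overshoot = 5 / 2 = 2.5.

2.5:1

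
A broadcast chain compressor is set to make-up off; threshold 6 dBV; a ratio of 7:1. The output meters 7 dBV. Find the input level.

13 dBV

Post-compression overshoot = 7 − 6 = 1 dB.
Undo the ratio: input overshoot = 1 × 7 = 7 dB, giving input = 13 dBV.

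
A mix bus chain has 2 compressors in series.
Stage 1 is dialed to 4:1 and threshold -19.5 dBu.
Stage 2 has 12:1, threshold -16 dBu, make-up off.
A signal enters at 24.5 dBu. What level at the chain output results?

-15.375 dBu

Stage 1: overshoot 44 dB → 44/4 = 11 dB → -8.5 dBu.
Stage 2: overshoot 7.5 dB → 7.5/12 = 0.625 dB → -15.375 dBu.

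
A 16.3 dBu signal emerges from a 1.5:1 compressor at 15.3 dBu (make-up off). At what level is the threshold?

Input is 3 dB above T (since output overshoot × R = input overshoot: (15.3 − T)·1.5 = 16.3 − T gives T = 13.3 dBu).
Check: 13.3 + (16.3 − 13.3)/1.5 = 13.3 + 2 = 15.3 dBu. ✓

13.3 dBu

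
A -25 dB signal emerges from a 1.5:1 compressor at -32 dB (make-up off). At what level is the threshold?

-46 dB

Input is 21 dB above T (since output overshoot × R = input overshoot: (-32 − T)·1.5 = -25 − T gives T = -46 dB).
Check: -46 + (-25 − (-46))/1.5 = -46 + 14 = -32 dB. ✓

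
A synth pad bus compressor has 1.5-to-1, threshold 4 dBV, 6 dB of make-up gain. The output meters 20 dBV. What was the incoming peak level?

Before make-up, the level was 20 − 6 = 14 dBV.
That's 10 dB above the 4 dBV threshold.
Undo the ratio: input overshoot = 10 × 1.5 = 15 dB, giving input = 19 dBV.

19 dBV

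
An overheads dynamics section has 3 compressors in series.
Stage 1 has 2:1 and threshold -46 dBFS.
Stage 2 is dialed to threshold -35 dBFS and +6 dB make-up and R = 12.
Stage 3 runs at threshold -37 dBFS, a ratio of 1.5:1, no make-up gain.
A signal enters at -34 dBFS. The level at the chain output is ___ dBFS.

Stage 1: 12 dB above -46 dBFS, reduced 2:1 to 6 dB above → -40 dBFS.
Stage 2: below threshold (-40 ≤ -35); passes unchanged; make-up brings it to -34 dBFS.
Stage 3: 3 dB above -37 dBFS, reduced 1.5:1 to 2 dB above → -35 dBFS.

-35 dBFS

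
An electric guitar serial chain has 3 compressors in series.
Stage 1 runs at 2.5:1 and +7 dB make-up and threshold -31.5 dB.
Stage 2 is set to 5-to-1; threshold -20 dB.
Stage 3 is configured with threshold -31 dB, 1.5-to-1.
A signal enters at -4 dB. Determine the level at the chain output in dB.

Stage 1: overshoot 27.5 dB → 27.5/2.5 = 11 dB → -20.5 dB; +7 dB make-up → -13.5 dB.
Stage 2: overshoot 6.5 dB → 6.5/5 = 1.3 dB → -18.7 dB.
Stage 3: overshoot 12.3 dB → 12.3/1.5 = 8.2 dB → -22.8 dB.

-22.8 dB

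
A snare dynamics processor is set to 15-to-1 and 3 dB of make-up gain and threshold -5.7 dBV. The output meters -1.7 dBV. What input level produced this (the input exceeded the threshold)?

Remove make-up: -1.7 − 3 = -4.7 dBV.
Post-compression overshoot = -4.7 − (-5.7) = 1 dB.
Undo the ratio: input overshoot = 1 × 15 = 15 dB, giving input = 9.3 dBV.

9.3 dBV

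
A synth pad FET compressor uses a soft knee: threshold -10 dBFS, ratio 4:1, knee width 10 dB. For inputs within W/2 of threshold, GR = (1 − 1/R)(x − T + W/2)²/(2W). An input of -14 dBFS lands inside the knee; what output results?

x − T + W/2 = -14 − (-10) + 5 = 1.
GR = (1 − 1/4) × 1² / 20 = 0.75 × 1 / 20 = 0.0375 dB.
Output = -14 − 0.0375 = -14.0375 dBFS.

-14.0375 dBFS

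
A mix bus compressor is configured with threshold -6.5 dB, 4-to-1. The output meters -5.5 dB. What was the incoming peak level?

The compressed level sits -5.5 − (-6.5) = 1 dB over threshold.
Undo the ratio: input overshoot = 1 × 4 = 4 dB, giving input = -2.5 dB.

-2.5 dB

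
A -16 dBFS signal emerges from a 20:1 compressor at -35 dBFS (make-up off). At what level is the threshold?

-36 dBFS

Gain reduction = -16 − (-35) = 19 dB; output overshoot = GR / (R − 1) = 19 / 19 = 1 dB.
Threshold = output − output overshoot = -35 − 1 = -36 dBFS.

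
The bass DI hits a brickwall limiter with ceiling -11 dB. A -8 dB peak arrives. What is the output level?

-11 dB

The limiter clamps the peak to its -11 dB ceiling.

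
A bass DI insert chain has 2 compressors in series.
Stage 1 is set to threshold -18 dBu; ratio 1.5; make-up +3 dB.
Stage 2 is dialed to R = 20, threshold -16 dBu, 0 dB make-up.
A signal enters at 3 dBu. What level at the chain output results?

Stage 1: 3 dBu is 21 dB over -18 dBu; at 1.5:1 that becomes 14 dB over, giving -4 dBu; +3 dB make-up → -1 dBu.
Stage 2: -1 dBu is 15 dB over -16 dBu; at 20:1 that becomes 0.75 dB over, giving -15.25 dBu.

-15.25 dBu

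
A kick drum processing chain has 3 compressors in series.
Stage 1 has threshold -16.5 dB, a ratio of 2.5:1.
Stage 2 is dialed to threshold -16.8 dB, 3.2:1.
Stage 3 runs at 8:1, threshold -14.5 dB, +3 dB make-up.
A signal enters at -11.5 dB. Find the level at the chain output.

Stage 1: overshoot 5 dB → 5/2.5 = 2 dB → -14.5 dB.
Stage 2: overshoot 2.3 dB → 2.3/3.2 = 0.71875 dB → -16.08125 dB.
Stage 3: below threshold (-16.08125 ≤ -14.5); passes unchanged; make-up brings it to -13.08125 dB.

-13.08125 dB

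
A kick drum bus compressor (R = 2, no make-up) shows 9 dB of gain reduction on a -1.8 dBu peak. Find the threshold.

Let T be the threshold. Output overshoot = (input overshoot)/R, so -10.8 − T = (-1.8 − T)/2.
2·(-10.8 − T) = -1.8 − T → 1·T = -21.6 − (-1.8) = -19.8.
T = -19.8/1 = -19.8 dBu.

-19.8 dBu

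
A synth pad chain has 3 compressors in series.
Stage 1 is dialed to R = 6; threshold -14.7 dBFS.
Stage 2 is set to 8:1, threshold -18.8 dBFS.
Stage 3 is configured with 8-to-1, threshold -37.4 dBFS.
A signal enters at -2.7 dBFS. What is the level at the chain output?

Stage 1: -2.7 dBFS is 12 dB over -14.7 dBFS; at 6:1 that becomes 2 dB over, giving -12.7 dBFS.
Stage 2: 6.1 dB above -18.8 dBFS, reduced 8:1 to 0.7625 dB above → -18.0375 dBFS.
Stage 3: overshoot 19.3625 dB → 19.3625/8 = 2.420313 dB → -34.979687 dBFS.

-34.979687 dBFS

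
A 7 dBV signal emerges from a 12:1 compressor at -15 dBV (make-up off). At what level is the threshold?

-17 dBV

Input is 24 dB above T (since output overshoot × R = input overshoot: (-15 − T)·12 = 7 − T gives T = -17 dBV).
Check: -17 + (7 − (-17))/12 = -17 + 2 = -15 dBV. ✓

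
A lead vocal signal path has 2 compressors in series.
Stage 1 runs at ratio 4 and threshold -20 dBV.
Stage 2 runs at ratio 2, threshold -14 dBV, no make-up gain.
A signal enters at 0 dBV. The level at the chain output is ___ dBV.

Stage 1: overshoot 20 dB → 20/4 = 5 dB → -15 dBV.
Stage 2: below threshold (-15 ≤ -14); passes unchanged; output -15 dBV.

-15 dBV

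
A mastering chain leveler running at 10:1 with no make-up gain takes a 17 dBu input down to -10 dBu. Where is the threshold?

Let T be the threshold. Output overshoot = (input overshoot)/R, so -10 − T = (17 − T)/10.
10·(-10 − T) = 17 − T → 9·T = -100 − 17 = -117.
T = -117/9 = -13 dBu.

-13 dBu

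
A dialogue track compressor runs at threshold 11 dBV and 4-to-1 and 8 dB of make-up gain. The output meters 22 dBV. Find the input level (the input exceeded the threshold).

Remove make-up: 22 − 8 = 14 dBV.
Post-compression overshoot = 14 − 11 = 3 dB.
Undo the ratio: input overshoot = 3 × 4 = 12 dB, giving input = 23 dBV.

23 dBV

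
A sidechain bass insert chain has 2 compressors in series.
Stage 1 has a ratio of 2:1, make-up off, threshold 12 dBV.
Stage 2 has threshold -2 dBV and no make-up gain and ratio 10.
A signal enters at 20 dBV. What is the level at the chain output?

Stage 1: 20 dBV is 8 dB over 12 dBV; at 2:1 that becomes 4 dB over, giving 16 dBV.
Stage 2: 16 dBV is 18 dB over -2 dBV; at 10:1 that becomes 1.8 dB over, giving -0.2 dBV.

-0.2 dBV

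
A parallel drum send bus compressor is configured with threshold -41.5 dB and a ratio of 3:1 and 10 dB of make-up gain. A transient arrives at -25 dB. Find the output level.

-26 dB

-25 dB sits 16.5 dB over threshold.
3:1 compression reduces that to 16.5/3 = 5.5 dB over.
So the level is -41.5 + 5.5 = -36 dB; make-up adds 10 dB, giving -26 dB.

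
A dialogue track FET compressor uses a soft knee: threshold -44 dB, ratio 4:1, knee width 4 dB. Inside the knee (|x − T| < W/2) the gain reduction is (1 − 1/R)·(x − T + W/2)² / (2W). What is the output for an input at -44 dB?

x − T + W/2 = -44 − (-44) + 2 = 2.
GR = (1 − 1/4) × 2² / 8 = 0.75 × 4 / 8 = 0.375 dB.
Output = -44 − 0.375 = -44.375 dB.

-44.375 dB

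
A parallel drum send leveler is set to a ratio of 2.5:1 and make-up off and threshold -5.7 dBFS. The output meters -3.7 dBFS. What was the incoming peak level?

The compressed level sits -3.7 − (-5.7) = 2 dB over threshold.
Undo the ratio: input overshoot = 2 × 2.5 = 5 dB, giving input = -0.7 dBFS.

-0.7 dBFS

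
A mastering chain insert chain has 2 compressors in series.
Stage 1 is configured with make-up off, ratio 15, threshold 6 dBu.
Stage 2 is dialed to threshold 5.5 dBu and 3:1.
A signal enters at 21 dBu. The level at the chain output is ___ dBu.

Stage 1: 21 dBu is 15 dB over 6 dBu; at 15:1 that becomes 1 dB over, giving 7 dBu.
Stage 2: 7 dBu is 1.5 dB over 5.5 dBu; at 3:1 that becomes 0.5 dB over, giving 6 dBu.

6 dBu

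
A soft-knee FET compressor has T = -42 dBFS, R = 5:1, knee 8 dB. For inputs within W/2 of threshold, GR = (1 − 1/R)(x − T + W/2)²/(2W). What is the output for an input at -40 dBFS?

x − T + W/2 = -40 − (-42) + 4 = 6.
GR = (1 − 1/5) × 6² / 16 = 0.8 × 36 / 16 = 1.8 dB.
Output = -40 − 1.8 = -41.8 dBFS.

-41.8 dBFS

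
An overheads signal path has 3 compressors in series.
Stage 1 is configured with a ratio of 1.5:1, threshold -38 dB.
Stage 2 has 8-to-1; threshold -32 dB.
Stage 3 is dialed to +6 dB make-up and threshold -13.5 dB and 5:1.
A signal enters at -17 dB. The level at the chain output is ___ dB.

Stage 1: 21 dB above -38 dB, reduced 1.5:1 to 14 dB above → -24 dB.
Stage 2: 8 dB above -32 dB, reduced 8:1 to 1 dB above → -31 dB.
Stage 3: -31 dB is at or below the -13.5 dB threshold — no compression; make-up brings it to -25 dB.

-25 dB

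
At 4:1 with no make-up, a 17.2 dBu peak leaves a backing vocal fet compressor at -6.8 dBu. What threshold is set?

Input is 32 dB above T (since output overshoot × R = input overshoot: (-6.8 − T)·4 = 17.2 − T gives T = -14.8 dBu).
Check: -14.8 + (17.2 − (-14.8))/4 = -14.8 + 8 = -6.8 dBu. ✓

-14.8 dBu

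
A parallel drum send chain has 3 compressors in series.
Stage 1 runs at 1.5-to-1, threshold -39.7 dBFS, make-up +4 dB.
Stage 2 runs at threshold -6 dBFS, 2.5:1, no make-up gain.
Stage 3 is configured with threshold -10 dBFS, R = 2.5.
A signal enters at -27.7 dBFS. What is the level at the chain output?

Stage 1: 12 dB above -39.7 dBFS, reduced 1.5:1 to 8 dB above → -31.7 dBFS; +4 dB make-up → -27.7 dBFS.
Stage 2: -27.7 dBFS ≤ -6 dBFS, so stage 2 doesn't engage; output -27.7 dBFS.
Stage 3: -27.7 dBFS ≤ -10 dBFS, so stage 3 doesn't engage; output -27.7 dBFS.

-27.7 dBFS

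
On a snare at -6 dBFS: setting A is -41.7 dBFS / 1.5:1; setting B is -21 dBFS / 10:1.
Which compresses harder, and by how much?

B, by 1.6 dB

A: overshoot 35.7 dB → output overshoot 23.8 dB → GR 11.9 dB.
B: overshoot 15 dB → output overshoot 1.5 dB → GR 13.5 dB.
Difference: 1.6 dB in favour of B.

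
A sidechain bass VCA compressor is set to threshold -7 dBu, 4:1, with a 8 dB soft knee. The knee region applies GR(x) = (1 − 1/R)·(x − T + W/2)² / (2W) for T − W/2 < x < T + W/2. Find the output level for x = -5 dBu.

-6.6875 dBu

x − T + W/2 = -5 − (-7) + 4 = 6.
GR = (1 − 1/4) × 6² / 16 = 0.75 × 36 / 16 = 1.6875 dB.
Output = -5 − 1.6875 = -6.6875 dBu.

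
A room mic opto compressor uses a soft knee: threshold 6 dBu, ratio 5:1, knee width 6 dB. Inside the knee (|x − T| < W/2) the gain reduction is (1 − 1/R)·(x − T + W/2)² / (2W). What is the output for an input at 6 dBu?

5.4 dBu

x − T + W/2 = 6 − 6 + 3 = 3.
GR = (1 − 1/5) × 3² / 12 = 0.8 × 9 / 12 = 0.6 dB.
Output = 6 − 0.6 = 5.4 dBu.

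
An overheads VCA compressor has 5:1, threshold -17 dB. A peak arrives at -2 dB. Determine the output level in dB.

-2 dB sits 15 dB over threshold.
At 5:1 the overshoot is divided by 5, leaving 3 dB above threshold.
Output = -17 + 3 = -14 dB.

-14 dB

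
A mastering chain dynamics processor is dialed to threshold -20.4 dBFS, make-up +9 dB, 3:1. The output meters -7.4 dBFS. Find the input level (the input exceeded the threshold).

-8.4 dBFS

Stripping the +9 dB make-up gives -16.4 dBFS at the gain stage.
That's 4 dB above the -20.4 dBFS threshold.
Undo the ratio: input overshoot = 4 × 3 = 12 dB, giving input = -8.4 dBFS.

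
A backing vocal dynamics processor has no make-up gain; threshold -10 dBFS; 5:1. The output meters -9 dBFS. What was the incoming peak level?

Post-compression overshoot = -9 − (-10) = 1 dB.
Undo the ratio: input overshoot = 1 × 5 = 5 dB, giving input = -5 dBFS.

-5 dBFS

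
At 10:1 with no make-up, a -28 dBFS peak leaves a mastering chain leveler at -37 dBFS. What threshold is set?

Input is 10 dB above T (since output overshoot × R = input overshoot: (-37 − T)·10 = -28 − T gives T = -38 dBFS).
Check: -38 + (-28 − (-38))/10 = -38 + 1 = -37 dBFS. ✓

-38 dBFS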